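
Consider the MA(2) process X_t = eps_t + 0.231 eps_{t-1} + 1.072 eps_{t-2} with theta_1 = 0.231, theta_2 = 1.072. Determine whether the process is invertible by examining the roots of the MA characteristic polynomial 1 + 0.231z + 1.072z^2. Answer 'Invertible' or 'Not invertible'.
\text{Not invertible}

The MA(q) characteristic polynomial is P(z) = 1 + 0.231z + 1.072z^2.
Invertibility requires all roots to lie outside the unit circle, i.e. |z| > 1 for every root.
Set 1 + (0.231) z + (1.072) z^2 = 0, i.e. a z^2 + b z + c = 0 with a = 1.072, b = 0.231, c = 1.
Discriminant D = b^2 - 4ac = (0.231)^2 - 4*(1.072)*1 = 0.053361 - (4.288) = -4.234639.
D < 0, so the roots are the complex-conjugate pair z = (-b +/- i sqrt(-D)) / (2a) = -0.1077 +/- 0.9598i.
For a conjugate pair |z|^2 = z * conj(z) = (product of roots) = c/a = 1/(1.072) = 0.932836, so |z| = sqrt(0.932836) = 0.9658 for both roots.
Moduli of all roots: 0.9658, 0.9658.
All moduli strictly greater than 1? No.
Verdict: Not invertible.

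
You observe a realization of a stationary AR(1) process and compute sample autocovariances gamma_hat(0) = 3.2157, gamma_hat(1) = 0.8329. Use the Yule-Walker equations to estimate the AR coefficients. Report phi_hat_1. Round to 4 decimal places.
\hat\phi_{1} = 0.2590

The Yule-Walker equations for an AR(p) process read, in matrix form,
  Gamma_p phi = r_p,   with   (Gamma_p)_{ij} = gamma(|i - j|),
                       (r_p)_i = gamma(i),   i,j = 1..p.
Substitute the sample gammas (Toeplitz matrix and right-hand side of size 1):
  Gamma_p = [[3.2157]]
  r_p     = [0.8329]
With p = 1 this is the single equation gamma(0) phi_1 = gamma(1):
  phi_hat_1 = gamma(1) / gamma(0) = 0.8329 / 3.2157 = 0.2590.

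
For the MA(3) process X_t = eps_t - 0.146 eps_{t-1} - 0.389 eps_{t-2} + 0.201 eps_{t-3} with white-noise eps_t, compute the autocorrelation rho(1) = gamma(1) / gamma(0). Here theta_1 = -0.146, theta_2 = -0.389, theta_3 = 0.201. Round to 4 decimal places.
\rho(1) = -0.1380

For an MA(q) process with theta_0 = 1, the autocovariance is
  gamma(k) = sigma^2 * sum_{i=0..q-k} theta_i * theta_{i+k},
and rho(k) = gamma(k) / gamma(0). Sigma^2 cancels.
  numerator   = (1)*(-0.146) + (-0.146)*(-0.389) + (-0.389)*(0.201) = -0.167395.
  denominator = (1)^2 + (-0.146)^2 + (-0.389)^2 + (0.201)^2 = 1.213038.
  rho(1) = -0.167395 / 1.213038 = -0.1380.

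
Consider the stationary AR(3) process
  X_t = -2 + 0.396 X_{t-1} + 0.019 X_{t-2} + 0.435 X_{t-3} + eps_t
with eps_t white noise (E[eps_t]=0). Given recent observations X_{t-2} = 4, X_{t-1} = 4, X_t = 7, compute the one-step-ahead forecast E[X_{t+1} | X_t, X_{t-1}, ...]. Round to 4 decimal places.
E[X_{t+1} \mid \mathcal F_t] = 2.5880

For an AR(p) model X_t = c + sum_i phi_i X_{t-i} + eps_t, the
one-step-ahead conditional mean is
  E[X_{t+1} | X_t, ...] = c + sum_i phi_i X_{t+1-i}.
Substitute known values:
  E[X_{t+1} | ...] = -2 + (0.396) * (7) + (0.019) * (4) + (0.435) * (4)
                   = 2.5880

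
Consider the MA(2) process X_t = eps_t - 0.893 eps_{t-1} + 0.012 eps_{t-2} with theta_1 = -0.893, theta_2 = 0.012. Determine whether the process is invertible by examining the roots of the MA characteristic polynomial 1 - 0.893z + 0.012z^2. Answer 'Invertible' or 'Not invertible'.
\text{Invertible}

The MA(q) characteristic polynomial is P(z) = 1 - 0.893z + 0.012z^2.
Invertibility requires all roots to lie outside the unit circle, i.e. |z| > 1 for every root.
Set 1 + (-0.893) z + (0.012) z^2 = 0, i.e. a z^2 + b z + c = 0 with a = 0.012, b = -0.893, c = 1.
Discriminant D = b^2 - 4ac = (-0.893)^2 - 4*(0.012)*1 = 0.797449 - (0.048) = 0.749449.
D >= 0, so the roots are real: z = (-b +/- sqrt(D)) / (2a) = (0.893 +/- 0.865707) / (0.024).
  z_1 = (0.893 + 0.865707) / (0.024) = 73.2795,   |z_1| = 73.2795.
  z_2 = (0.893 - 0.865707) / (0.024) = 1.1372,   |z_2| = 1.1372.
Moduli of all roots: 73.2795, 1.1372.
All moduli strictly greater than 1? Yes.
Verdict: Invertible.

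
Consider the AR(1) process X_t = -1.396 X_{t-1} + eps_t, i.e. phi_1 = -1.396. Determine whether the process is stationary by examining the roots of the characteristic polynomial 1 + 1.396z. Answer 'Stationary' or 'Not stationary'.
\text{Not stationary}

The AR(p) characteristic polynomial is P(z) = 1 + 1.396z.
Stationarity requires all roots to lie outside the unit circle, i.e. |z| > 1 for every root.
This is linear in z: 1 + (1.396) z = 0  =>  z = -1/(1.396) = -0.716332,  |z| = 0.716332.
Moduli of all roots: 0.7163.
All moduli strictly greater than 1? No.
Verdict: Not stationary.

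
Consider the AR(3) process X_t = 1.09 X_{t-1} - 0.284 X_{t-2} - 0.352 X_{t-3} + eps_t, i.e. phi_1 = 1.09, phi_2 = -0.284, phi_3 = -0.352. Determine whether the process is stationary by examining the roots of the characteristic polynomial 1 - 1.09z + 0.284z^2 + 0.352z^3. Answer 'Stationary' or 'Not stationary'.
\text{Stationary}

The AR(p) characteristic polynomial is P(z) = 1 - 1.09z + 0.284z^2 + 0.352z^3.
Stationarity requires all roots to lie outside the unit circle, i.e. |z| > 1 for every root.
Degree 3: look for a simple real root z0 first, then factor out (1 - z/z0) and solve the remaining quadratic.
Testing z0 = -2.5: P(-2.5) = 1 + (-1.09)(-2.5) + (0.284)(-2.5)^2 + (0.352)(-2.5)^3
  = 1 + (2.725) + (1.775) + (-5.5) = 0.  So z_0 = -2.5 is a root, |z_0| = 2.5.
Divide out the factor (1 + 0.4 z) = (1 - z/z0) (since 1/z0 = -0.4):
  P(z) = (1 + 0.4 z)(1 + (-1.49) z + (0.88) z^2)
  [check: z-coef -1.49 - (-0.4) = -1.09; z^2-coef 0.88 - (-0.4)(-1.49) = 0.284; z^3-coef -(-0.4)(0.88) = 0.352.]
Remaining roots from the quadratic factor 1 + (-1.49) z + (0.88) z^2:
  Set 1 + (-1.49) z + (0.88) z^2 = 0, i.e. a z^2 + b z + c = 0 with a = 0.88, b = -1.49, c = 1.
  Discriminant D = b^2 - 4ac = (-1.49)^2 - 4*(0.88)*1 = 2.2201 - (3.52) = -1.2999.
  D < 0, so the roots are the complex-conjugate pair z = (-b +/- i sqrt(-D)) / (2a) = 0.8466 +/- 0.6478i.
  For a conjugate pair |z|^2 = z * conj(z) = (product of roots) = c/a = 1/(0.88) = 1.136364, so |z| = sqrt(1.136364) = 1.066 for both roots.
Moduli of all roots: 2.5000, 1.0660, 1.0660.
All moduli strictly greater than 1? Yes.
Verdict: Stationary.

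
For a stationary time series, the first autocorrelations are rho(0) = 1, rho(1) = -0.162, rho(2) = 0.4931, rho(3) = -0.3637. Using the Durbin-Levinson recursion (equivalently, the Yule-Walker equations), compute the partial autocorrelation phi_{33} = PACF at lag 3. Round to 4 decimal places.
\phi_{33} = -0.3260

The PACF at lag k is phi_{kk}, the last component of the solution
to the Yule-Walker system G_k phi = r_k where
  (G_k)_{ij} = rho(|i - j|), (r_k)_i = rho(i), i,j = 1..k.
Equivalently, Durbin-Levinson gives phi_{kk} iteratively:
  phi_{11} = rho(1)
  phi_{kk} = [rho(k) - sum_{j=1..k-1} phi_{k-1,j} rho(k-j)]
            / [1 - sum_{j=1..k-1} phi_{k-1,j} rho(j)],
  phi_{k,j} = phi_{k-1,j} - phi_{kk} phi_{k-1,k-j},  j = 1..k-1.
Step k = 1:
  phi_11 = rho(1) = -0.162.
Step k = 2:
  phi_22 = [rho(2) - phi_11 rho(1)] / [1 - phi_11 rho(1)] = [0.4931 - (-0.162)(-0.162)] / [1 - (-0.162)(-0.162)]
         = 0.466856 / 0.973756 = 0.479438.
  Update: phi_21 = phi_11 - phi_22 phi_11 = -0.162 - (0.479438)(-0.162) = -0.084331.
Step k = 3:
  phi_33 = [rho(3) - phi_21 rho(2) - phi_22 rho(1)] / [1 - phi_21 rho(1) - phi_22 rho(2)]
    numerator   = -0.3637 - (-0.084331)(0.4931) - (0.479438)(-0.162) = -0.24444737
    denominator = 1 - (-0.084331)(-0.162) - (0.479438)(0.4931) = 0.74992732
  phi_33 = -0.24444737 / 0.74992732 = -0.326.
Therefore phi_{33} = -0.3260.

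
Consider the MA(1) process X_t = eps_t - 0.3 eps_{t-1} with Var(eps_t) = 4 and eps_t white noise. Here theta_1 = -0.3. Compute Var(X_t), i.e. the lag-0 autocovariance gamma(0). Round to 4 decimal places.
\gamma(0) = 4.3600

For an MA(q) process X_t = eps_t + sum_i theta_i eps_{t-i} with
Var(eps_t) = sigma^2, the variance is
  gamma(0) = sigma^2 * (1 + sum_i theta_i^2).
  sum_i theta_i^2 = (-0.3)^2 = 0.09.
  gamma(0) = 4 * (1 + 0.09) = 4 * 1.09 = 4.36, which rounds to 4.3600.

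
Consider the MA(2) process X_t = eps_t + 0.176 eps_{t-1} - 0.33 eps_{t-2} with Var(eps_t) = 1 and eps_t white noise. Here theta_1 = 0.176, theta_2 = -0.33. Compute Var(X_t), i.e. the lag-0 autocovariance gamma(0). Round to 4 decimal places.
\gamma(0) = 1.1399

For an MA(q) process X_t = eps_t + sum_i theta_i eps_{t-i} with
Var(eps_t) = sigma^2, the variance is
  gamma(0) = sigma^2 * (1 + sum_i theta_i^2).
  sum_i theta_i^2 = (0.176)^2 + (-0.33)^2 = 0.030976 + 0.1089 = 0.139876.
  gamma(0) = 1 * (1 + 0.139876) = 1 * 1.139876 = 1.139876, which rounds to 1.1399.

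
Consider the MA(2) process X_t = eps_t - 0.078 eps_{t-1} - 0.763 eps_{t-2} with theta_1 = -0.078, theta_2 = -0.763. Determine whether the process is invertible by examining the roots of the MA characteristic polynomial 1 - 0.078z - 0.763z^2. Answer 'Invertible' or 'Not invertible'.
\text{Invertible}

The MA(q) characteristic polynomial is P(z) = 1 - 0.078z - 0.763z^2.
Invertibility requires all roots to lie outside the unit circle, i.e. |z| > 1 for every root.
Set 1 + (-0.078) z + (-0.763) z^2 = 0, i.e. a z^2 + b z + c = 0 with a = -0.763, b = -0.078, c = 1.
Discriminant D = b^2 - 4ac = (-0.078)^2 - 4*(-0.763)*1 = 0.006084 - (-3.052) = 3.058084.
D >= 0, so the roots are real: z = (-b +/- sqrt(D)) / (2a) = (0.078 +/- 1.748738) / (-1.526).
  z_1 = (0.078 + 1.748738) / (-1.526) = -1.1971,   |z_1| = 1.1971.
  z_2 = (0.078 - 1.748738) / (-1.526) = 1.0948,   |z_2| = 1.0948.
Moduli of all roots: 1.1971, 1.0948.
All moduli strictly greater than 1? Yes.
Verdict: Invertible.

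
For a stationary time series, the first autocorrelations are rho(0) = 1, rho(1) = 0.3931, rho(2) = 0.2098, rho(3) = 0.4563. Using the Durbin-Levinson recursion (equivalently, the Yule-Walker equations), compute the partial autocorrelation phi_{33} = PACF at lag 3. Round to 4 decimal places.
\phi_{33} = 0.4199

The PACF at lag k is phi_{kk}, the last component of the solution
to the Yule-Walker system G_k phi = r_k where
  (G_k)_{ij} = rho(|i - j|), (r_k)_i = rho(i), i,j = 1..k.
Equivalently, Durbin-Levinson gives phi_{kk} iteratively:
  phi_{11} = rho(1)
  phi_{kk} = [rho(k) - sum_{j=1..k-1} phi_{k-1,j} rho(k-j)]
            / [1 - sum_{j=1..k-1} phi_{k-1,j} rho(j)],
  phi_{k,j} = phi_{k-1,j} - phi_{kk} phi_{k-1,k-j},  j = 1..k-1.
Step k = 1:
  phi_11 = rho(1) = 0.3931.
Step k = 2:
  phi_22 = [rho(2) - phi_11 rho(1)] / [1 - phi_11 rho(1)] = [0.2098 - (0.3931)(0.3931)] / [1 - (0.3931)(0.3931)]
         = 0.05527239 / 0.84547239 = 0.065375.
  Update: phi_21 = phi_11 - phi_22 phi_11 = 0.3931 - (0.065375)(0.3931) = 0.367401.
Step k = 3:
  phi_33 = [rho(3) - phi_21 rho(2) - phi_22 rho(1)] / [1 - phi_21 rho(1) - phi_22 rho(2)]
    numerator   = 0.4563 - (0.367401)(0.2098) - (0.065375)(0.3931) = 0.35352047
    denominator = 1 - (0.367401)(0.3931) - (0.065375)(0.2098) = 0.84185898
  phi_33 = 0.35352047 / 0.84185898 = 0.4199.
Therefore phi_{33} = 0.4199.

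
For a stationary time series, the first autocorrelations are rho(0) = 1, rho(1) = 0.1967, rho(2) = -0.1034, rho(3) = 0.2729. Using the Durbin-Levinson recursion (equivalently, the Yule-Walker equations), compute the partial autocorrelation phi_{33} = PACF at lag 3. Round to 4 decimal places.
\phi_{33} = 0.3460

The PACF at lag k is phi_{kk}, the last component of the solution
to the Yule-Walker system G_k phi = r_k where
  (G_k)_{ij} = rho(|i - j|), (r_k)_i = rho(i), i,j = 1..k.
Equivalently, Durbin-Levinson gives phi_{kk} iteratively:
  phi_{11} = rho(1)
  phi_{kk} = [rho(k) - sum_{j=1..k-1} phi_{k-1,j} rho(k-j)]
            / [1 - sum_{j=1..k-1} phi_{k-1,j} rho(j)],
  phi_{k,j} = phi_{k-1,j} - phi_{kk} phi_{k-1,k-j},  j = 1..k-1.
Step k = 1:
  phi_11 = rho(1) = 0.1967.
Step k = 2:
  phi_22 = [rho(2) - phi_11 rho(1)] / [1 - phi_11 rho(1)] = [-0.1034 - (0.1967)(0.1967)] / [1 - (0.1967)(0.1967)]
         = -0.14209089 / 0.96130911 = -0.14781.
  Update: phi_21 = phi_11 - phi_22 phi_11 = 0.1967 - (-0.14781)(0.1967) = 0.225774.
Step k = 3:
  phi_33 = [rho(3) - phi_21 rho(2) - phi_22 rho(1)] / [1 - phi_21 rho(1) - phi_22 rho(2)]
    numerator   = 0.2729 - (0.225774)(-0.1034) - (-0.14781)(0.1967) = 0.32531923
    denominator = 1 - (0.225774)(0.1967) - (-0.14781)(-0.1034) = 0.94030669
  phi_33 = 0.32531923 / 0.94030669 = 0.346.
Therefore phi_{33} = 0.3460.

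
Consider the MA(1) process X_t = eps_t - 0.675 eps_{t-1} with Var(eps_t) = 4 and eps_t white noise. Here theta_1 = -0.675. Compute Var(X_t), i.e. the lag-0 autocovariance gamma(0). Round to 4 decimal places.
\gamma(0) = 5.8225

For an MA(q) process X_t = eps_t + sum_i theta_i eps_{t-i} with
Var(eps_t) = sigma^2, the variance is
  gamma(0) = sigma^2 * (1 + sum_i theta_i^2).
  sum_i theta_i^2 = (-0.675)^2 = 0.455625.
  gamma(0) = 4 * (1 + 0.455625) = 4 * 1.455625 = 5.8225.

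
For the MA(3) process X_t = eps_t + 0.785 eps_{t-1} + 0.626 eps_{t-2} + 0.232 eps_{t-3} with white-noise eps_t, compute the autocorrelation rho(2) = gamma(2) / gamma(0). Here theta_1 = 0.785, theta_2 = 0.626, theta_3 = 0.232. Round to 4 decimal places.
\rho(2) = 0.3919

For an MA(q) process with theta_0 = 1, the autocovariance is
  gamma(k) = sigma^2 * sum_{i=0..q-k} theta_i * theta_{i+k},
and rho(k) = gamma(k) / gamma(0). Sigma^2 cancels.
  numerator   = (1)*(0.626) + (0.785)*(0.232) = 0.80812.
  denominator = (1)^2 + (0.785)^2 + (0.626)^2 + (0.232)^2 = 2.061925.
  rho(2) = 0.80812 / 2.061925 = 0.3919.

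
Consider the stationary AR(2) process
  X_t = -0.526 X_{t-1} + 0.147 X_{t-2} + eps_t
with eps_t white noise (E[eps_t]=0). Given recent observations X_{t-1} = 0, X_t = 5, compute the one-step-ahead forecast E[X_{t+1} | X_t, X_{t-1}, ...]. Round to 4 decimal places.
E[X_{t+1} \mid \mathcal F_t] = -2.6300

For an AR(p) model X_t = c + sum_i phi_i X_{t-i} + eps_t, the
one-step-ahead conditional mean is
  E[X_{t+1} | X_t, ...] = c + sum_i phi_i X_{t+1-i}.
Substitute known values:
  E[X_{t+1} | ...] = (-0.526) * (5) + (0.147) * (0)
                   = -2.6300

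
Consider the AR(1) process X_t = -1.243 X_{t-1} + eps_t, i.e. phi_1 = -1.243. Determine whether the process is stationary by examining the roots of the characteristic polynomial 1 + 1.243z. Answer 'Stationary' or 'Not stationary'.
\text{Not stationary}

The AR(p) characteristic polynomial is P(z) = 1 + 1.243z.
Stationarity requires all roots to lie outside the unit circle, i.e. |z| > 1 for every root.
This is linear in z: 1 + (1.243) z = 0  =>  z = -1/(1.243) = -0.804505,  |z| = 0.804505.
Moduli of all roots: 0.8045.
All moduli strictly greater than 1? No.
Verdict: Not stationary.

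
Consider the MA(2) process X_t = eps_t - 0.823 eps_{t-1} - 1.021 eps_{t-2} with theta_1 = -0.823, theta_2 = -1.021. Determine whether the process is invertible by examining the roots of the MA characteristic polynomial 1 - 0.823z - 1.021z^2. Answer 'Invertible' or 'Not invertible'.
\text{Not invertible}

The MA(q) characteristic polynomial is P(z) = 1 - 0.823z - 1.021z^2.
Invertibility requires all roots to lie outside the unit circle, i.e. |z| > 1 for every root.
Set 1 + (-0.823) z + (-1.021) z^2 = 0, i.e. a z^2 + b z + c = 0 with a = -1.021, b = -0.823, c = 1.
Discriminant D = b^2 - 4ac = (-0.823)^2 - 4*(-1.021)*1 = 0.677329 - (-4.084) = 4.761329.
D >= 0, so the roots are real: z = (-b +/- sqrt(D)) / (2a) = (0.823 +/- 2.182047) / (-2.042).
  z_1 = (0.823 + 2.182047) / (-2.042) = -1.4716,   |z_1| = 1.4716.
  z_2 = (0.823 - 2.182047) / (-2.042) = 0.6655,   |z_2| = 0.6655.
Moduli of all roots: 1.4716, 0.6655.
All moduli strictly greater than 1? No.
Verdict: Not invertible.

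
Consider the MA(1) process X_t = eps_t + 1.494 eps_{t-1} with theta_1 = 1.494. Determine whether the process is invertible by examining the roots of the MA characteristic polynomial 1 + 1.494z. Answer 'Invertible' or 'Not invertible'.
\text{Not invertible}

The MA(q) characteristic polynomial is P(z) = 1 + 1.494z.
Invertibility requires all roots to lie outside the unit circle, i.e. |z| > 1 for every root.
This is linear in z: 1 + (1.494) z = 0  =>  z = -1/(1.494) = -0.669344,  |z| = 0.669344.
Moduli of all roots: 0.6693.
All moduli strictly greater than 1? No.
Verdict: Not invertible.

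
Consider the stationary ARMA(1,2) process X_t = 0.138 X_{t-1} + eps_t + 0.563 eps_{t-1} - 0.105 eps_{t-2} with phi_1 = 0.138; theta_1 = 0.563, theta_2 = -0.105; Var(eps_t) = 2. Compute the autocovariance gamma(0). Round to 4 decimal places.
\gamma(0) = 2.9829

Multiply the model equation by X_{t-k} and take expectations. With theta_0 = psi_0 = 1 and psi_j the MA(infinity) weights, this gives
  gamma(k) - sum_i phi_i gamma(k-i) = c_k,
  c_k = sigma^2 * sum_{j=k..q} theta_j psi_{j-k}   (c_k = 0 for k > q),
using gamma(-m) = gamma(m).
psi-weights needed (psi_j = theta_j + sum_i phi_i psi_{j-i}):
  psi_1 = theta_1 + phi_1 = 0.563 + (0.138) = 0.701
  psi_2 = theta_2 + phi_1 psi_1 = -0.105 + (0.138)(0.701) = -0.008262
Right-hand sides:
  c_0 = sigma^2 (1 + theta_1 psi_1 + theta_2 psi_2) = 2 * (1 + (0.563)(0.701) + (-0.105)(-0.008262)) = 2 * 1.395531 = 2.791061
  c_1 = sigma^2 (theta_1 + theta_2 psi_1) = 2 * (0.563 + (-0.105)(0.701)) = 0.97879
  c_2 = sigma^2 theta_2 = 2 * (-0.105) = -0.21
Equations for k = 0 and k = 1 (AR order 1):
  gamma(0) = phi_1 gamma(1) + c_0
  gamma(1) = phi_1 gamma(0) + c_1
Substituting the second into the first: gamma(0) (1 - phi_1^2) = c_0 + phi_1 c_1, so
  gamma(0) = (c_0 + phi_1 c_1) / (1 - phi_1^2) = (2.791061 + (0.138)(0.97879)) / (1 - (0.138)^2) = 2.926134 / 0.980956 = 2.982941.
Therefore gamma(0) = 2.9829 (to 4 decimal places).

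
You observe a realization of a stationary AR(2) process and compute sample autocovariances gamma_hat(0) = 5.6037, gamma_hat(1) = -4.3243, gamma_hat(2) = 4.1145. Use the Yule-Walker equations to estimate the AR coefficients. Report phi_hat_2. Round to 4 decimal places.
\hat\phi_{2} = 0.3430

The Yule-Walker equations for an AR(p) process read, in matrix form,
  Gamma_p phi = r_p,   with   (Gamma_p)_{ij} = gamma(|i - j|),
                       (r_p)_i = gamma(i),   i,j = 1..p.
Substitute the sample gammas (Toeplitz matrix and right-hand side of size 2):
  Gamma_p = [[5.6037, -4.3243], [-4.3243, 5.6037]]
  r_p     = [-4.3243, 4.1145]
Written out:
  5.6037 phi_1 - 4.3243 phi_2 = -4.3243
  -4.3243 phi_1 + 5.6037 phi_2 = 4.1145
Solve by Cramer's rule:
  det = gamma(0)^2 - gamma(1)^2 = (5.6037)^2 - (-4.3243)^2 = 31.40145369 - 18.69957049 = 12.7018832
  phi_hat_1 = [gamma(1) gamma(0) - gamma(1) gamma(2)] / det = [(-4.3243)(5.6037) - (-4.3243)(4.1145)] / 12.7018832 = -6.43974756 / 12.7018832 = -0.507
  phi_hat_2 = [gamma(0) gamma(2) - gamma(1)^2] / det = [(5.6037)(4.1145) - (-4.3243)^2] / 12.7018832 = 4.35685316 / 12.7018832 = 0.343
So phi_hat = [-0.5070, 0.3430].
Therefore phi_hat_2 = 0.3430.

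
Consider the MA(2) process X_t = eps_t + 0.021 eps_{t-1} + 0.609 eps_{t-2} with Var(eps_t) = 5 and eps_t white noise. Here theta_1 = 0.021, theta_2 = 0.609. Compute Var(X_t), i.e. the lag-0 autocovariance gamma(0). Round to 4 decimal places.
\gamma(0) = 6.8566

For an MA(q) process X_t = eps_t + sum_i theta_i eps_{t-i} with
Var(eps_t) = sigma^2, the variance is
  gamma(0) = sigma^2 * (1 + sum_i theta_i^2).
  sum_i theta_i^2 = (0.021)^2 + (0.609)^2 = 0.000441 + 0.370881 = 0.371322.
  gamma(0) = 5 * (1 + 0.371322) = 5 * 1.371322 = 6.85661, which rounds to 6.8566.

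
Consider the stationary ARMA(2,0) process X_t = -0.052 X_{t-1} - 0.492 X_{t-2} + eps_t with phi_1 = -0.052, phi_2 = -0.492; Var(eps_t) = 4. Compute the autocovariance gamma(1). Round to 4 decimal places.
\gamma(1) = -0.1842

Multiply the model equation by X_{t-k} and take expectations. With theta_0 = psi_0 = 1 and psi_j the MA(infinity) weights, this gives
  gamma(k) - sum_i phi_i gamma(k-i) = c_k,
  c_k = sigma^2 * sum_{j=k..q} theta_j psi_{j-k}   (c_k = 0 for k > q),
using gamma(-m) = gamma(m).
Pure AR (q = 0): c_0 = sigma^2 = 4, c_k = 0 for k >= 1.
Equations for k = 0, 1, 2 (AR order 2, c_2 = 0):
  (E0) gamma(0) = phi_1 gamma(1) + phi_2 gamma(2) + c_0
  (E1) gamma(1) = phi_1 gamma(0) + phi_2 gamma(1) + c_1
  (E2) gamma(2) = phi_1 gamma(1) + phi_2 gamma(0)
From (E1): gamma(1) = A gamma(0) + B with
  A = phi_1 / (1 - phi_2) = -0.052 / 1.492 = -0.034853,   B = c_1 / (1 - phi_2) = 0 / 1.492 = 0.
Insert (E2) into (E0): gamma(0) (1 - phi_2^2) = phi_1 (1 + phi_2) gamma(1) + c_0.
  phi_1 (1 + phi_2) = (-0.052)(0.508) = -0.026416,   1 - phi_2^2 = 0.757936.
Replace gamma(1) by A gamma(0) + B and collect gamma(0):
  gamma(0) [0.757936 - (-0.026416)(-0.034853)] = c_0 = 4
  gamma(0) * 0.757015 = 4
  gamma(0) = 4 / 0.757015 = 5.283909.
  gamma(1) = A gamma(0) = (-0.034853)(5.283909) = -0.184158.
Therefore gamma(1) = -0.1842 (to 4 decimal places).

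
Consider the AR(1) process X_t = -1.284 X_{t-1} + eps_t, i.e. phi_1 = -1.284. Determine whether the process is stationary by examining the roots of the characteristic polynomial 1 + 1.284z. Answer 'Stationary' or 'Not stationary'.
\text{Not stationary}

The AR(p) characteristic polynomial is P(z) = 1 + 1.284z.
Stationarity requires all roots to lie outside the unit circle, i.e. |z| > 1 for every root.
This is linear in z: 1 + (1.284) z = 0  =>  z = -1/(1.284) = -0.778816,  |z| = 0.778816.
Moduli of all roots: 0.7788.
All moduli strictly greater than 1? No.
Verdict: Not stationary.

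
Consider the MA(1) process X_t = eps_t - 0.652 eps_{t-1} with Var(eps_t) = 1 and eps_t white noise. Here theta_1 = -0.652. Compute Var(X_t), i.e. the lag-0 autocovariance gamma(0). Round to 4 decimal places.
\gamma(0) = 1.4251

For an MA(q) process X_t = eps_t + sum_i theta_i eps_{t-i} with
Var(eps_t) = sigma^2, the variance is
  gamma(0) = sigma^2 * (1 + sum_i theta_i^2).
  sum_i theta_i^2 = (-0.652)^2 = 0.425104.
  gamma(0) = 1 * (1 + 0.425104) = 1 * 1.425104 = 1.425104, which rounds to 1.4251.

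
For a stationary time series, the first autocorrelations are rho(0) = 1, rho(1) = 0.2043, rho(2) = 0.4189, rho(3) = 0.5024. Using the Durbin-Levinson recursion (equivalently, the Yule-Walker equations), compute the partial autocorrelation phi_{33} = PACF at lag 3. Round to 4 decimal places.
\phi_{33} = 0.4570

The PACF at lag k is phi_{kk}, the last component of the solution
to the Yule-Walker system G_k phi = r_k where
  (G_k)_{ij} = rho(|i - j|), (r_k)_i = rho(i), i,j = 1..k.
Equivalently, Durbin-Levinson gives phi_{kk} iteratively:
  phi_{11} = rho(1)
  phi_{kk} = [rho(k) - sum_{j=1..k-1} phi_{k-1,j} rho(k-j)]
            / [1 - sum_{j=1..k-1} phi_{k-1,j} rho(j)],
  phi_{k,j} = phi_{k-1,j} - phi_{kk} phi_{k-1,k-j},  j = 1..k-1.
Step k = 1:
  phi_11 = rho(1) = 0.2043.
Step k = 2:
  phi_22 = [rho(2) - phi_11 rho(1)] / [1 - phi_11 rho(1)] = [0.4189 - (0.2043)(0.2043)] / [1 - (0.2043)(0.2043)]
         = 0.37716151 / 0.95826151 = 0.393589.
  Update: phi_21 = phi_11 - phi_22 phi_11 = 0.2043 - (0.393589)(0.2043) = 0.12389.
Step k = 3:
  phi_33 = [rho(3) - phi_21 rho(2) - phi_22 rho(1)] / [1 - phi_21 rho(1) - phi_22 rho(2)]
    numerator   = 0.5024 - (0.12389)(0.4189) - (0.393589)(0.2043) = 0.3700923
    denominator = 1 - (0.12389)(0.2043) - (0.393589)(0.4189) = 0.80981476
  phi_33 = 0.3700923 / 0.80981476 = 0.457.
Therefore phi_{33} = 0.4570.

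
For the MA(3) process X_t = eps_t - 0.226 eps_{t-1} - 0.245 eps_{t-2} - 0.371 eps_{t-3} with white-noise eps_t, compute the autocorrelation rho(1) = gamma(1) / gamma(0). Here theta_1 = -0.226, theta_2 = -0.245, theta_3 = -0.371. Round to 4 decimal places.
\rho(1) = -0.0639

For an MA(q) process with theta_0 = 1, the autocovariance is
  gamma(k) = sigma^2 * sum_{i=0..q-k} theta_i * theta_{i+k},
and rho(k) = gamma(k) / gamma(0). Sigma^2 cancels.
  numerator   = (1)*(-0.226) + (-0.226)*(-0.245) + (-0.245)*(-0.371) = -0.079735.
  denominator = (1)^2 + (-0.226)^2 + (-0.245)^2 + (-0.371)^2 = 1.248742.
  rho(1) = -0.079735 / 1.248742 = -0.0639.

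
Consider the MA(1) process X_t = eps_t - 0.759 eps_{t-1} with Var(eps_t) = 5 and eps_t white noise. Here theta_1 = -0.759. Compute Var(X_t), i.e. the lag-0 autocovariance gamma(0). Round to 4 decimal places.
\gamma(0) = 7.8804

For an MA(q) process X_t = eps_t + sum_i theta_i eps_{t-i} with
Var(eps_t) = sigma^2, the variance is
  gamma(0) = sigma^2 * (1 + sum_i theta_i^2).
  sum_i theta_i^2 = (-0.759)^2 = 0.576081.
  gamma(0) = 5 * (1 + 0.576081) = 5 * 1.576081 = 7.880405, which rounds to 7.8804.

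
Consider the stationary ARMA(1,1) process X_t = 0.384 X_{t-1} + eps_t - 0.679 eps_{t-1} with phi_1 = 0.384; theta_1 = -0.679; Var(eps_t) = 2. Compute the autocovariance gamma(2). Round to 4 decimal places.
\gamma(2) = -0.1965

Multiply the model equation by X_{t-k} and take expectations. With theta_0 = psi_0 = 1 and psi_j the MA(infinity) weights, this gives
  gamma(k) - sum_i phi_i gamma(k-i) = c_k,
  c_k = sigma^2 * sum_{j=k..q} theta_j psi_{j-k}   (c_k = 0 for k > q),
using gamma(-m) = gamma(m).
psi-weights needed (psi_j = theta_j + sum_i phi_i psi_{j-i}):
  psi_1 = theta_1 + phi_1 = -0.679 + (0.384) = -0.295
Right-hand sides:
  c_0 = sigma^2 (1 + theta_1 psi_1) = 2 * (1 + (-0.679)(-0.295)) = 2 * 1.200305 = 2.40061
  c_1 = sigma^2 theta_1 = 2 * (-0.679) = -1.358
  c_2 = 0
Equations for k = 0 and k = 1 (AR order 1):
  gamma(0) = phi_1 gamma(1) + c_0
  gamma(1) = phi_1 gamma(0) + c_1
Substituting the second into the first: gamma(0) (1 - phi_1^2) = c_0 + phi_1 c_1, so
  gamma(0) = (c_0 + phi_1 c_1) / (1 - phi_1^2) = (2.40061 + (0.384)(-1.358)) / (1 - (0.384)^2) = 1.879138 / 0.852544 = 2.204154.
  gamma(1) = phi_1 gamma(0) + c_1 = (0.384)(2.204154) + (-1.358) = -0.511605.
For k = 2 (> q): gamma(2) = phi_1 gamma(1) = (0.384)(-0.511605) = -0.196456.
Therefore gamma(2) = -0.1965 (to 4 decimal places).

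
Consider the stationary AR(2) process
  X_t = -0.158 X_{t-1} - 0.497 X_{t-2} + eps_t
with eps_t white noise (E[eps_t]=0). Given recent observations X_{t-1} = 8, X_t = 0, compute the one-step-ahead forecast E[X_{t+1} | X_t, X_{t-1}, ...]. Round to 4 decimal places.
E[X_{t+1} \mid \mathcal F_t] = -3.9760

For an AR(p) model X_t = c + sum_i phi_i X_{t-i} + eps_t, the
one-step-ahead conditional mean is
  E[X_{t+1} | X_t, ...] = c + sum_i phi_i X_{t+1-i}.
Substitute known values:
  E[X_{t+1} | ...] = (-0.158) * (0) + (-0.497) * (8)
                   = -3.9760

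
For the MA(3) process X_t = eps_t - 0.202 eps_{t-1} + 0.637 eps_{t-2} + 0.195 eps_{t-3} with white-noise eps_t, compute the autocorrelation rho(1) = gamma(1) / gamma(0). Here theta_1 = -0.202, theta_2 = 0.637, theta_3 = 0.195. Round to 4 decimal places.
\rho(1) = -0.1391

For an MA(q) process with theta_0 = 1, the autocovariance is
  gamma(k) = sigma^2 * sum_{i=0..q-k} theta_i * theta_{i+k},
and rho(k) = gamma(k) / gamma(0). Sigma^2 cancels.
  numerator   = (1)*(-0.202) + (-0.202)*(0.637) + (0.637)*(0.195) = -0.206459.
  denominator = (1)^2 + (-0.202)^2 + (0.637)^2 + (0.195)^2 = 1.484598.
  rho(1) = -0.206459 / 1.484598 = -0.1391.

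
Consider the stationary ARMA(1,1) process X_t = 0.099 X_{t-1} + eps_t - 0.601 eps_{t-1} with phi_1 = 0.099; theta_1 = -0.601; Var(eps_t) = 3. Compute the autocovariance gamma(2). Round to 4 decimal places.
\gamma(2) = -0.1416

Multiply the model equation by X_{t-k} and take expectations. With theta_0 = psi_0 = 1 and psi_j the MA(infinity) weights, this gives
  gamma(k) - sum_i phi_i gamma(k-i) = c_k,
  c_k = sigma^2 * sum_{j=k..q} theta_j psi_{j-k}   (c_k = 0 for k > q),
using gamma(-m) = gamma(m).
psi-weights needed (psi_j = theta_j + sum_i phi_i psi_{j-i}):
  psi_1 = theta_1 + phi_1 = -0.601 + (0.099) = -0.502
Right-hand sides:
  c_0 = sigma^2 (1 + theta_1 psi_1) = 3 * (1 + (-0.601)(-0.502)) = 3 * 1.301702 = 3.905106
  c_1 = sigma^2 theta_1 = 3 * (-0.601) = -1.803
  c_2 = 0
Equations for k = 0 and k = 1 (AR order 1):
  gamma(0) = phi_1 gamma(1) + c_0
  gamma(1) = phi_1 gamma(0) + c_1
Substituting the second into the first: gamma(0) (1 - phi_1^2) = c_0 + phi_1 c_1, so
  gamma(0) = (c_0 + phi_1 c_1) / (1 - phi_1^2) = (3.905106 + (0.099)(-1.803)) / (1 - (0.099)^2) = 3.726609 / 0.990199 = 3.763495.
  gamma(1) = phi_1 gamma(0) + c_1 = (0.099)(3.763495) + (-1.803) = -1.430414.
For k = 2 (> q): gamma(2) = phi_1 gamma(1) = (0.099)(-1.430414) = -0.141611.
Therefore gamma(2) = -0.1416 (to 4 decimal places).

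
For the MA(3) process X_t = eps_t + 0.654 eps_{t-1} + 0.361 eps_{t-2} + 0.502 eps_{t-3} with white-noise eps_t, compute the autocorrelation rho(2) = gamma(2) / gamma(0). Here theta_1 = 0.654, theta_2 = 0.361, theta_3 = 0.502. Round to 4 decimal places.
\rho(2) = 0.3808

For an MA(q) process with theta_0 = 1, the autocovariance is
  gamma(k) = sigma^2 * sum_{i=0..q-k} theta_i * theta_{i+k},
and rho(k) = gamma(k) / gamma(0). Sigma^2 cancels.
  numerator   = (1)*(0.361) + (0.654)*(0.502) = 0.689308.
  denominator = (1)^2 + (0.654)^2 + (0.361)^2 + (0.502)^2 = 1.810041.
  rho(2) = 0.689308 / 1.810041 = 0.3808.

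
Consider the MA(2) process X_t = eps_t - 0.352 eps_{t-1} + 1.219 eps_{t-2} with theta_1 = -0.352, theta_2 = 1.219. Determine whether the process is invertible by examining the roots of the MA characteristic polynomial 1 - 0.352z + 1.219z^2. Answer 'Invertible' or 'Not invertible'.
\text{Not invertible}

The MA(q) characteristic polynomial is P(z) = 1 - 0.352z + 1.219z^2.
Invertibility requires all roots to lie outside the unit circle, i.e. |z| > 1 for every root.
Set 1 + (-0.352) z + (1.219) z^2 = 0, i.e. a z^2 + b z + c = 0 with a = 1.219, b = -0.352, c = 1.
Discriminant D = b^2 - 4ac = (-0.352)^2 - 4*(1.219)*1 = 0.123904 - (4.876) = -4.752096.
D < 0, so the roots are the complex-conjugate pair z = (-b +/- i sqrt(-D)) / (2a) = 0.1444 +/- 0.8941i.
For a conjugate pair |z|^2 = z * conj(z) = (product of roots) = c/a = 1/(1.219) = 0.820345, so |z| = sqrt(0.820345) = 0.9057 for both roots.
Moduli of all roots: 0.9057, 0.9057.
All moduli strictly greater than 1? No.
Verdict: Not invertible.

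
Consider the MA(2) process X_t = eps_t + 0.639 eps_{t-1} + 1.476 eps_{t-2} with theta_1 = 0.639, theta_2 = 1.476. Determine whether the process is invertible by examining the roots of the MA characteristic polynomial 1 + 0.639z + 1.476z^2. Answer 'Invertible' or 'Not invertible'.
\text{Not invertible}

The MA(q) characteristic polynomial is P(z) = 1 + 0.639z + 1.476z^2.
Invertibility requires all roots to lie outside the unit circle, i.e. |z| > 1 for every root.
Set 1 + (0.639) z + (1.476) z^2 = 0, i.e. a z^2 + b z + c = 0 with a = 1.476, b = 0.639, c = 1.
Discriminant D = b^2 - 4ac = (0.639)^2 - 4*(1.476)*1 = 0.408321 - (5.904) = -5.495679.
D < 0, so the roots are the complex-conjugate pair z = (-b +/- i sqrt(-D)) / (2a) = -0.2165 +/- 0.7941i.
For a conjugate pair |z|^2 = z * conj(z) = (product of roots) = c/a = 1/(1.476) = 0.677507, so |z| = sqrt(0.677507) = 0.8231 for both roots.
Moduli of all roots: 0.8231, 0.8231.
All moduli strictly greater than 1? No.
Verdict: Not invertible.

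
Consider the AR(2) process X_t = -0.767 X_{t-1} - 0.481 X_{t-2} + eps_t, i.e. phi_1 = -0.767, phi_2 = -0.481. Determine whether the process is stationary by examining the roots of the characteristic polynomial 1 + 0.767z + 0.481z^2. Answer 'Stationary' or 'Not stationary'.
\text{Stationary}

The AR(p) characteristic polynomial is P(z) = 1 + 0.767z + 0.481z^2.
Stationarity requires all roots to lie outside the unit circle, i.e. |z| > 1 for every root.
Set 1 + (0.767) z + (0.481) z^2 = 0, i.e. a z^2 + b z + c = 0 with a = 0.481, b = 0.767, c = 1.
Discriminant D = b^2 - 4ac = (0.767)^2 - 4*(0.481)*1 = 0.588289 - (1.924) = -1.335711.
D < 0, so the roots are the complex-conjugate pair z = (-b +/- i sqrt(-D)) / (2a) = -0.7973 +/- 1.2014i.
For a conjugate pair |z|^2 = z * conj(z) = (product of roots) = c/a = 1/(0.481) = 2.079002, so |z| = sqrt(2.079002) = 1.4419 for both roots.
Moduli of all roots: 1.4419, 1.4419.
All moduli strictly greater than 1? Yes.
Verdict: Stationary.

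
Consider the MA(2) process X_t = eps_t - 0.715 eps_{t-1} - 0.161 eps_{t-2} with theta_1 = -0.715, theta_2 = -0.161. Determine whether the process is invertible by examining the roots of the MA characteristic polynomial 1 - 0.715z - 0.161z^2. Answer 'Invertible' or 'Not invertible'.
\text{Invertible}

The MA(q) characteristic polynomial is P(z) = 1 - 0.715z - 0.161z^2.
Invertibility requires all roots to lie outside the unit circle, i.e. |z| > 1 for every root.
Set 1 + (-0.715) z + (-0.161) z^2 = 0, i.e. a z^2 + b z + c = 0 with a = -0.161, b = -0.715, c = 1.
Discriminant D = b^2 - 4ac = (-0.715)^2 - 4*(-0.161)*1 = 0.511225 - (-0.644) = 1.155225.
D >= 0, so the roots are real: z = (-b +/- sqrt(D)) / (2a) = (0.715 +/- 1.074814) / (-0.322).
  z_1 = (0.715 + 1.074814) / (-0.322) = -5.5584,   |z_1| = 5.5584.
  z_2 = (0.715 - 1.074814) / (-0.322) = 1.1174,   |z_2| = 1.1174.
Moduli of all roots: 5.5584, 1.1174.
All moduli strictly greater than 1? Yes.
Verdict: Invertible.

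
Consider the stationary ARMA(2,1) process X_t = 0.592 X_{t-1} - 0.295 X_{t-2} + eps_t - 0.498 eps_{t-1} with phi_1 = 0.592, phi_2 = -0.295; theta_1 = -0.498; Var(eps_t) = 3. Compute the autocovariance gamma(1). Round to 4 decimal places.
\gamma(1) = 0.3517

Multiply the model equation by X_{t-k} and take expectations. With theta_0 = psi_0 = 1 and psi_j the MA(infinity) weights, this gives
  gamma(k) - sum_i phi_i gamma(k-i) = c_k,
  c_k = sigma^2 * sum_{j=k..q} theta_j psi_{j-k}   (c_k = 0 for k > q),
using gamma(-m) = gamma(m).
psi-weights needed (psi_j = theta_j + sum_i phi_i psi_{j-i}):
  psi_1 = theta_1 + phi_1 = -0.498 + (0.592) = 0.094
Right-hand sides:
  c_0 = sigma^2 (1 + theta_1 psi_1) = 3 * (1 + (-0.498)(0.094)) = 3 * 0.953188 = 2.859564
  c_1 = sigma^2 theta_1 = 3 * (-0.498) = -1.494
  c_2 = 0
Equations for k = 0, 1, 2 (AR order 2, c_2 = 0):
  (E0) gamma(0) = phi_1 gamma(1) + phi_2 gamma(2) + c_0
  (E1) gamma(1) = phi_1 gamma(0) + phi_2 gamma(1) + c_1
  (E2) gamma(2) = phi_1 gamma(1) + phi_2 gamma(0)
From (E1): gamma(1) = A gamma(0) + B with
  A = phi_1 / (1 - phi_2) = 0.592 / 1.295 = 0.457143,   B = c_1 / (1 - phi_2) = -1.494 / 1.295 = -1.153668.
Insert (E2) into (E0): gamma(0) (1 - phi_2^2) = phi_1 (1 + phi_2) gamma(1) + c_0.
  phi_1 (1 + phi_2) = (0.592)(0.705) = 0.41736,   1 - phi_2^2 = 0.912975.
Replace gamma(1) by A gamma(0) + B and collect gamma(0):
  gamma(0) [0.912975 - (0.41736)(0.457143)] = (0.41736)(-1.153668) + 2.859564
  gamma(0) * 0.722182 = 2.378069
  gamma(0) = 2.378069 / 0.722182 = 3.292895.
  gamma(1) = A gamma(0) + B = (0.457143)(3.292895) + (-1.153668) = 0.351656.
Therefore gamma(1) = 0.3517 (to 4 decimal places).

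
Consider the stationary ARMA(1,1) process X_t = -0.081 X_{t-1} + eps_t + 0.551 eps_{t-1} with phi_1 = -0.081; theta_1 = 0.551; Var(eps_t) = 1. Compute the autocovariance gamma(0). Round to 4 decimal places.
\gamma(0) = 1.2224

Multiply the model equation by X_{t-k} and take expectations. With theta_0 = psi_0 = 1 and psi_j the MA(infinity) weights, this gives
  gamma(k) - sum_i phi_i gamma(k-i) = c_k,
  c_k = sigma^2 * sum_{j=k..q} theta_j psi_{j-k}   (c_k = 0 for k > q),
using gamma(-m) = gamma(m).
psi-weights needed (psi_j = theta_j + sum_i phi_i psi_{j-i}):
  psi_1 = theta_1 + phi_1 = 0.551 + (-0.081) = 0.47
Right-hand sides:
  c_0 = sigma^2 (1 + theta_1 psi_1) = 1 * (1 + (0.551)(0.47)) = 1 * 1.25897 = 1.25897
  c_1 = sigma^2 theta_1 = 1 * (0.551) = 0.551
  c_2 = 0
Equations for k = 0 and k = 1 (AR order 1):
  gamma(0) = phi_1 gamma(1) + c_0
  gamma(1) = phi_1 gamma(0) + c_1
Substituting the second into the first: gamma(0) (1 - phi_1^2) = c_0 + phi_1 c_1, so
  gamma(0) = (c_0 + phi_1 c_1) / (1 - phi_1^2) = (1.25897 + (-0.081)(0.551)) / (1 - (-0.081)^2) = 1.214339 / 0.993439 = 1.222359.
Therefore gamma(0) = 1.2224 (to 4 decimal places).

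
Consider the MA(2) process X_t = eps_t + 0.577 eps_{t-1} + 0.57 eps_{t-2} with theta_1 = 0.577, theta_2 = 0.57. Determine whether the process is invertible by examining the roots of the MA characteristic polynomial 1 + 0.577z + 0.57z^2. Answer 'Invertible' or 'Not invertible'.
\text{Invertible}

The MA(q) characteristic polynomial is P(z) = 1 + 0.577z + 0.57z^2.
Invertibility requires all roots to lie outside the unit circle, i.e. |z| > 1 for every root.
Set 1 + (0.577) z + (0.57) z^2 = 0, i.e. a z^2 + b z + c = 0 with a = 0.57, b = 0.577, c = 1.
Discriminant D = b^2 - 4ac = (0.577)^2 - 4*(0.57)*1 = 0.332929 - (2.28) = -1.947071.
D < 0, so the roots are the complex-conjugate pair z = (-b +/- i sqrt(-D)) / (2a) = -0.5061 +/- 1.224i.
For a conjugate pair |z|^2 = z * conj(z) = (product of roots) = c/a = 1/(0.57) = 1.754386, so |z| = sqrt(1.754386) = 1.3245 for both roots.
Moduli of all roots: 1.3245, 1.3245.
All moduli strictly greater than 1? Yes.
Verdict: Invertible.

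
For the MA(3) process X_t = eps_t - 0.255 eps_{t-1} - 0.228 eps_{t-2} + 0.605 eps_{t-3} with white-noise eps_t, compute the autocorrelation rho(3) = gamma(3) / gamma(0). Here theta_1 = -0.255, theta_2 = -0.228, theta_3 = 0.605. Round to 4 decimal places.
\rho(3) = 0.4079

For an MA(q) process with theta_0 = 1, the autocovariance is
  gamma(k) = sigma^2 * sum_{i=0..q-k} theta_i * theta_{i+k},
and rho(k) = gamma(k) / gamma(0). Sigma^2 cancels.
  numerator   = (1)*(0.605) = 0.605.
  denominator = (1)^2 + (-0.255)^2 + (-0.228)^2 + (0.605)^2 = 1.483034.
  rho(3) = 0.605 / 1.483034 = 0.4079.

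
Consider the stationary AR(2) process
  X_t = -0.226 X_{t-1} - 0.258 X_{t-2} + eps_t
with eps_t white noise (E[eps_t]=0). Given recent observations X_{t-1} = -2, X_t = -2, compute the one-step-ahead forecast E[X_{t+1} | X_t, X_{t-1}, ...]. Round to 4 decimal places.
E[X_{t+1} \mid \mathcal F_t] = 0.9680

For an AR(p) model X_t = c + sum_i phi_i X_{t-i} + eps_t, the
one-step-ahead conditional mean is
  E[X_{t+1} | X_t, ...] = c + sum_i phi_i X_{t+1-i}.
Substitute known values:
  E[X_{t+1} | ...] = (-0.226) * (-2) + (-0.258) * (-2)
                   = 0.9680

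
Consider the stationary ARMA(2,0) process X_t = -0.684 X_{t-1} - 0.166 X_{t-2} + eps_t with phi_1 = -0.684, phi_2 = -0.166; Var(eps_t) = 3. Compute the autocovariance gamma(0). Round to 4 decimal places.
\gamma(0) = 4.7036

Multiply the model equation by X_{t-k} and take expectations. With theta_0 = psi_0 = 1 and psi_j the MA(infinity) weights, this gives
  gamma(k) - sum_i phi_i gamma(k-i) = c_k,
  c_k = sigma^2 * sum_{j=k..q} theta_j psi_{j-k}   (c_k = 0 for k > q),
using gamma(-m) = gamma(m).
Pure AR (q = 0): c_0 = sigma^2 = 3, c_k = 0 for k >= 1.
Equations for k = 0, 1, 2 (AR order 2, c_2 = 0):
  (E0) gamma(0) = phi_1 gamma(1) + phi_2 gamma(2) + c_0
  (E1) gamma(1) = phi_1 gamma(0) + phi_2 gamma(1) + c_1
  (E2) gamma(2) = phi_1 gamma(1) + phi_2 gamma(0)
From (E1): gamma(1) = A gamma(0) + B with
  A = phi_1 / (1 - phi_2) = -0.684 / 1.166 = -0.586621,   B = c_1 / (1 - phi_2) = 0 / 1.166 = 0.
Insert (E2) into (E0): gamma(0) (1 - phi_2^2) = phi_1 (1 + phi_2) gamma(1) + c_0.
  phi_1 (1 + phi_2) = (-0.684)(0.834) = -0.570456,   1 - phi_2^2 = 0.972444.
Replace gamma(1) by A gamma(0) + B and collect gamma(0):
  gamma(0) [0.972444 - (-0.570456)(-0.586621)] = c_0 = 3
  gamma(0) * 0.637803 = 3
  gamma(0) = 3 / 0.637803 = 4.70365.
Therefore gamma(0) = 4.7036 (to 4 decimal places).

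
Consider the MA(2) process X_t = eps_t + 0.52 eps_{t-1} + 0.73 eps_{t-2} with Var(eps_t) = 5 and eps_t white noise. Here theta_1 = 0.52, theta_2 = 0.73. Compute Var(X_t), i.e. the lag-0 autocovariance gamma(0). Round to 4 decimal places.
\gamma(0) = 9.0165

For an MA(q) process X_t = eps_t + sum_i theta_i eps_{t-i} with
Var(eps_t) = sigma^2, the variance is
  gamma(0) = sigma^2 * (1 + sum_i theta_i^2).
  sum_i theta_i^2 = (0.52)^2 + (0.73)^2 = 0.2704 + 0.5329 = 0.8033.
  gamma(0) = 5 * (1 + 0.8033) = 5 * 1.8033 = 9.0165.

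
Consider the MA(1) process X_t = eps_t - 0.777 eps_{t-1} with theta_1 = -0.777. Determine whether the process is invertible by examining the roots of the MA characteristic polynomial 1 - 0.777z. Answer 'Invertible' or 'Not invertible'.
\text{Invertible}

The MA(q) characteristic polynomial is P(z) = 1 - 0.777z.
Invertibility requires all roots to lie outside the unit circle, i.e. |z| > 1 for every root.
This is linear in z: 1 + (-0.777) z = 0  =>  z = -1/(-0.777) = 1.287001,  |z| = 1.287001.
Moduli of all roots: 1.2870.
All moduli strictly greater than 1? Yes.
Verdict: Invertible.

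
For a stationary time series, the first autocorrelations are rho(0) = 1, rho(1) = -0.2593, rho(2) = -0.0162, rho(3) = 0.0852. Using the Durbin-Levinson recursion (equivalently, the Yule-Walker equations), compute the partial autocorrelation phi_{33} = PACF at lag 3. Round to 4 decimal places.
\phi_{33} = 0.0621

The PACF at lag k is phi_{kk}, the last component of the solution
to the Yule-Walker system G_k phi = r_k where
  (G_k)_{ij} = rho(|i - j|), (r_k)_i = rho(i), i,j = 1..k.
Equivalently, Durbin-Levinson gives phi_{kk} iteratively:
  phi_{11} = rho(1)
  phi_{kk} = [rho(k) - sum_{j=1..k-1} phi_{k-1,j} rho(k-j)]
            / [1 - sum_{j=1..k-1} phi_{k-1,j} rho(j)],
  phi_{k,j} = phi_{k-1,j} - phi_{kk} phi_{k-1,k-j},  j = 1..k-1.
Step k = 1:
  phi_11 = rho(1) = -0.2593.
Step k = 2:
  phi_22 = [rho(2) - phi_11 rho(1)] / [1 - phi_11 rho(1)] = [-0.0162 - (-0.2593)(-0.2593)] / [1 - (-0.2593)(-0.2593)]
         = -0.08343649 / 0.93276351 = -0.089451.
  Update: phi_21 = phi_11 - phi_22 phi_11 = -0.2593 - (-0.089451)(-0.2593) = -0.282495.
Step k = 3:
  phi_33 = [rho(3) - phi_21 rho(2) - phi_22 rho(1)] / [1 - phi_21 rho(1) - phi_22 rho(2)]
    numerator   = 0.0852 - (-0.282495)(-0.0162) - (-0.089451)(-0.2593) = 0.05742898
    denominator = 1 - (-0.282495)(-0.2593) - (-0.089451)(-0.0162) = 0.92530004
  phi_33 = 0.05742898 / 0.92530004 = 0.0621.
Therefore phi_{33} = 0.0621.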